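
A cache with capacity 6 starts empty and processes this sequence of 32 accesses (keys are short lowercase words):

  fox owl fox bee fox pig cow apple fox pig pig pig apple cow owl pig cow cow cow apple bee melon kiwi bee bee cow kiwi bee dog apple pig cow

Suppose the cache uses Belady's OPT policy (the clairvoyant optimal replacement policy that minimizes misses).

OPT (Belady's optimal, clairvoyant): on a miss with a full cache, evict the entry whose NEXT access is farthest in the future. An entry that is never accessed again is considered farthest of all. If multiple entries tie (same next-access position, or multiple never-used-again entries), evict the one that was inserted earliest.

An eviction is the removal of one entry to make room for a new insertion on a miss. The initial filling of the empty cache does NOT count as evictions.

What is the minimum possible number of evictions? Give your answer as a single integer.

Answer: 3

Derivation:
OPT (Belady) simulation (capacity=6):
  1. access fox: MISS. Cache: [fox]
  2. access owl: MISS. Cache: [fox owl]
  3. access fox: HIT. Next use of fox: step 5. Cache: [fox owl]
  4. access bee: MISS. Cache: [fox owl bee]
  5. access fox: HIT. Next use of fox: step 9. Cache: [fox owl bee]
  6. access pig: MISS. Cache: [fox owl bee pig]
  7. access cow: MISS. Cache: [fox owl bee pig cow]
  8. access apple: MISS. Cache: [fox owl bee pig cow apple]
  9. access fox: HIT. Next use of fox: never. Cache: [fox owl bee pig cow apple]
  10. access pig: HIT. Next use of pig: step 11. Cache: [fox owl bee pig cow apple]
  11. access pig: HIT. Next use of pig: step 12. Cache: [fox owl bee pig cow apple]
  12. access pig: HIT. Next use of pig: step 16. Cache: [fox owl bee pig cow apple]
  13. access apple: HIT. Next use of apple: step 20. Cache: [fox owl bee pig cow apple]
  14. access cow: HIT. Next use of cow: step 17. Cache: [fox owl bee pig cow apple]
  15. access owl: HIT. Next use of owl: never. Cache: [fox owl bee pig cow apple]
  16. access pig: HIT. Next use of pig: step 31. Cache: [fox owl bee pig cow apple]
  17. access cow: HIT. Next use of cow: step 18. Cache: [fox owl bee pig cow apple]
  18. access cow: HIT. Next use of cow: step 19. Cache: [fox owl bee pig cow apple]
  19. access cow: HIT. Next use of cow: step 26. Cache: [fox owl bee pig cow apple]
  20. access apple: HIT. Next use of apple: step 30. Cache: [fox owl bee pig cow apple]
  21. access bee: HIT. Next use of bee: step 24. Cache: [fox owl bee pig cow apple]
  22. access melon: MISS, evict fox (next use: never). Cache: [owl bee pig cow apple melon]
  23. access kiwi: MISS, evict owl (next use: never). Cache: [bee pig cow apple melon kiwi]
  24. access bee: HIT. Next use of bee: step 25. Cache: [bee pig cow apple melon kiwi]
  25. access bee: HIT. Next use of bee: step 28. Cache: [bee pig cow apple melon kiwi]
  26. access cow: HIT. Next use of cow: step 32. Cache: [bee pig cow apple melon kiwi]
  27. access kiwi: HIT. Next use of kiwi: never. Cache: [bee pig cow apple melon kiwi]
  28. access bee: HIT. Next use of bee: never. Cache: [bee pig cow apple melon kiwi]
  29. access dog: MISS, evict bee (next use: never). Cache: [pig cow apple melon kiwi dog]
  30. access apple: HIT. Next use of apple: never. Cache: [pig cow apple melon kiwi dog]
  31. access pig: HIT. Next use of pig: never. Cache: [pig cow apple melon kiwi dog]
  32. access cow: HIT. Next use of cow: never. Cache: [pig cow apple melon kiwi dog]
Total: 23 hits, 9 misses, 3 evictions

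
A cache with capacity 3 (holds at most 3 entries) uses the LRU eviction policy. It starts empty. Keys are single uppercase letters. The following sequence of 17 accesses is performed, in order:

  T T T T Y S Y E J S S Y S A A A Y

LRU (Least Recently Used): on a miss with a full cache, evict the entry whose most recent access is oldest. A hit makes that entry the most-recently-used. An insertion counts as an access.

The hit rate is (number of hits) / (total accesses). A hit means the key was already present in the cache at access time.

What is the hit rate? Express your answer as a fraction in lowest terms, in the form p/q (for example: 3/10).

Answer: 9/17

Derivation:
LRU simulation (capacity=3):
  1. access T: MISS. Cache (LRU->MRU): [T]
  2. access T: HIT. Cache (LRU->MRU): [T]
  3. access T: HIT. Cache (LRU->MRU): [T]
  4. access T: HIT. Cache (LRU->MRU): [T]
  5. access Y: MISS. Cache (LRU->MRU): [T Y]
  6. access S: MISS. Cache (LRU->MRU): [T Y S]
  7. access Y: HIT. Cache (LRU->MRU): [T S Y]
  8. access E: MISS, evict T. Cache (LRU->MRU): [S Y E]
  9. access J: MISS, evict S. Cache (LRU->MRU): [Y E J]
  10. access S: MISS, evict Y. Cache (LRU->MRU): [E J S]
  11. access S: HIT. Cache (LRU->MRU): [E J S]
  12. access Y: MISS, evict E. Cache (LRU->MRU): [J S Y]
  13. access S: HIT. Cache (LRU->MRU): [J Y S]
  14. access A: MISS, evict J. Cache (LRU->MRU): [Y S A]
  15. access A: HIT. Cache (LRU->MRU): [Y S A]
  16. access A: HIT. Cache (LRU->MRU): [Y S A]
  17. access Y: HIT. Cache (LRU->MRU): [S A Y]
Total: 9 hits, 8 misses, 5 evictions

Hit rate = 9/17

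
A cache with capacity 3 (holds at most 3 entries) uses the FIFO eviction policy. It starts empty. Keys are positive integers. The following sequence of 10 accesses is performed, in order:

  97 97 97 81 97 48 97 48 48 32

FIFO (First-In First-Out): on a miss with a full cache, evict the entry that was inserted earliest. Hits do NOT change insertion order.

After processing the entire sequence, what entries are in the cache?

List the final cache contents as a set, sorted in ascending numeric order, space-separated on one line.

Answer: 32 48 81

Derivation:
FIFO simulation (capacity=3):
  1. access 97: MISS. Cache (old->new): [97]
  2. access 97: HIT. Cache (old->new): [97]
  3. access 97: HIT. Cache (old->new): [97]
  4. access 81: MISS. Cache (old->new): [97 81]
  5. access 97: HIT. Cache (old->new): [97 81]
  6. access 48: MISS. Cache (old->new): [97 81 48]
  7. access 97: HIT. Cache (old->new): [97 81 48]
  8. access 48: HIT. Cache (old->new): [97 81 48]
  9. access 48: HIT. Cache (old->new): [97 81 48]
  10. access 32: MISS, evict 97. Cache (old->new): [81 48 32]
Total: 6 hits, 4 misses, 1 evictions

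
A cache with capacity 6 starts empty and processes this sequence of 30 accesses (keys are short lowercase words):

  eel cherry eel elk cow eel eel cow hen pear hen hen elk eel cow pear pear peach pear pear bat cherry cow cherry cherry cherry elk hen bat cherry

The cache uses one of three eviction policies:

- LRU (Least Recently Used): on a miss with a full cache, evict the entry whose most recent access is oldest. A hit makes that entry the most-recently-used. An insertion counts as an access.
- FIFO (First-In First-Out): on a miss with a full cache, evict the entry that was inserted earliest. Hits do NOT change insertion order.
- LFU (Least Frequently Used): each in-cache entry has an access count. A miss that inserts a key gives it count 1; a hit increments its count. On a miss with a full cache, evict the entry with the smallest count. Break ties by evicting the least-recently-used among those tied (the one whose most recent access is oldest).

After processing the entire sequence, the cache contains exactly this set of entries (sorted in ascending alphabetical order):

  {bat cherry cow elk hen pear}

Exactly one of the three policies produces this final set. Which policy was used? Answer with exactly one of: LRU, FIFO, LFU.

Answer: LRU

Derivation:
Simulating under each policy and comparing final sets:
  LRU: final set = {bat cherry cow elk hen pear} -> MATCHES target
  FIFO: final set = {bat cherry elk hen peach pear} -> differs
  LFU: final set = {bat cherry cow eel hen pear} -> differs
Only LRU produces the target set.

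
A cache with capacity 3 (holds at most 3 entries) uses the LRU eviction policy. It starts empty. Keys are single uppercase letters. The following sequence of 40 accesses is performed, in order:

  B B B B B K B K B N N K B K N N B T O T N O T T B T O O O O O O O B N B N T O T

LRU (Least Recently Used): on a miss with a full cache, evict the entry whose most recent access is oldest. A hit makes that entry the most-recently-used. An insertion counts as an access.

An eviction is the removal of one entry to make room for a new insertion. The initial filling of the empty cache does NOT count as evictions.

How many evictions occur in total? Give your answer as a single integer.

LRU simulation (capacity=3):
  1. access B: MISS. Cache (LRU->MRU): [B]
  2. access B: HIT. Cache (LRU->MRU): [B]
  3. access B: HIT. Cache (LRU->MRU): [B]
  4. access B: HIT. Cache (LRU->MRU): [B]
  5. access B: HIT. Cache (LRU->MRU): [B]
  6. access K: MISS. Cache (LRU->MRU): [B K]
  7. access B: HIT. Cache (LRU->MRU): [K B]
  8. access K: HIT. Cache (LRU->MRU): [B K]
  9. access B: HIT. Cache (LRU->MRU): [K B]
  10. access N: MISS. Cache (LRU->MRU): [K B N]
  11. access N: HIT. Cache (LRU->MRU): [K B N]
  12. access K: HIT. Cache (LRU->MRU): [B N K]
  13. access B: HIT. Cache (LRU->MRU): [N K B]
  14. access K: HIT. Cache (LRU->MRU): [N B K]
  15. access N: HIT. Cache (LRU->MRU): [B K N]
  16. access N: HIT. Cache (LRU->MRU): [B K N]
  17. access B: HIT. Cache (LRU->MRU): [K N B]
  18. access T: MISS, evict K. Cache (LRU->MRU): [N B T]
  19. access O: MISS, evict N. Cache (LRU->MRU): [B T O]
  20. access T: HIT. Cache (LRU->MRU): [B O T]
  21. access N: MISS, evict B. Cache (LRU->MRU): [O T N]
  22. access O: HIT. Cache (LRU->MRU): [T N O]
  23. access T: HIT. Cache (LRU->MRU): [N O T]
  24. access T: HIT. Cache (LRU->MRU): [N O T]
  25. access B: MISS, evict N. Cache (LRU->MRU): [O T B]
  26. access T: HIT. Cache (LRU->MRU): [O B T]
  27. access O: HIT. Cache (LRU->MRU): [B T O]
  28. access O: HIT. Cache (LRU->MRU): [B T O]
  29. access O: HIT. Cache (LRU->MRU): [B T O]
  30. access O: HIT. Cache (LRU->MRU): [B T O]
  31. access O: HIT. Cache (LRU->MRU): [B T O]
  32. access O: HIT. Cache (LRU->MRU): [B T O]
  33. access O: HIT. Cache (LRU->MRU): [B T O]
  34. access B: HIT. Cache (LRU->MRU): [T O B]
  35. access N: MISS, evict T. Cache (LRU->MRU): [O B N]
  36. access B: HIT. Cache (LRU->MRU): [O N B]
  37. access N: HIT. Cache (LRU->MRU): [O B N]
  38. access T: MISS, evict O. Cache (LRU->MRU): [B N T]
  39. access O: MISS, evict B. Cache (LRU->MRU): [N T O]
  40. access T: HIT. Cache (LRU->MRU): [N O T]
Total: 30 hits, 10 misses, 7 evictions

Answer: 7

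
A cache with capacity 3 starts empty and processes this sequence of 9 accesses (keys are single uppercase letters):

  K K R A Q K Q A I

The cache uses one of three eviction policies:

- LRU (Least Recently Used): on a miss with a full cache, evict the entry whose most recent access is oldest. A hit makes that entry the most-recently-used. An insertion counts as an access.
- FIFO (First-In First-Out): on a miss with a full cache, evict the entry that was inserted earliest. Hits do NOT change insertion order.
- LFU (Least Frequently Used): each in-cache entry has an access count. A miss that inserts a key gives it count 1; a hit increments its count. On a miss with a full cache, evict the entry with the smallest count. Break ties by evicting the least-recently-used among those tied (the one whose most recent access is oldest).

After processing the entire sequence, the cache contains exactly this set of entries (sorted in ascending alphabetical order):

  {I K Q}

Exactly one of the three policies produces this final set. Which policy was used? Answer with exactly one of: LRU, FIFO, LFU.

Answer: FIFO

Derivation:
Simulating under each policy and comparing final sets:
  LRU: final set = {A I Q} -> differs
  FIFO: final set = {I K Q} -> MATCHES target
  LFU: final set = {A I K} -> differs
Only FIFO produces the target set.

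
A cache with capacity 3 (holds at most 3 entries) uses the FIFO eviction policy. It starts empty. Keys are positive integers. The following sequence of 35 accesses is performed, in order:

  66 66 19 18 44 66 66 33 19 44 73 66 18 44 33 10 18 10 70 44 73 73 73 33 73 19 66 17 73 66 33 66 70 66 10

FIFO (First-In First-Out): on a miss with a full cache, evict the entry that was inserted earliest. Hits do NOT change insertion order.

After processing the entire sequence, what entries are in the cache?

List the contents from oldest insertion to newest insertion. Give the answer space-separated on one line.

FIFO simulation (capacity=3):
  1. access 66: MISS. Cache (old->new): [66]
  2. access 66: HIT. Cache (old->new): [66]
  3. access 19: MISS. Cache (old->new): [66 19]
  4. access 18: MISS. Cache (old->new): [66 19 18]
  5. access 44: MISS, evict 66. Cache (old->new): [19 18 44]
  6. access 66: MISS, evict 19. Cache (old->new): [18 44 66]
  7. access 66: HIT. Cache (old->new): [18 44 66]
  8. access 33: MISS, evict 18. Cache (old->new): [44 66 33]
  9. access 19: MISS, evict 44. Cache (old->new): [66 33 19]
  10. access 44: MISS, evict 66. Cache (old->new): [33 19 44]
  11. access 73: MISS, evict 33. Cache (old->new): [19 44 73]
  12. access 66: MISS, evict 19. Cache (old->new): [44 73 66]
  13. access 18: MISS, evict 44. Cache (old->new): [73 66 18]
  14. access 44: MISS, evict 73. Cache (old->new): [66 18 44]
  15. access 33: MISS, evict 66. Cache (old->new): [18 44 33]
  16. access 10: MISS, evict 18. Cache (old->new): [44 33 10]
  17. access 18: MISS, evict 44. Cache (old->new): [33 10 18]
  18. access 10: HIT. Cache (old->new): [33 10 18]
  19. access 70: MISS, evict 33. Cache (old->new): [10 18 70]
  20. access 44: MISS, evict 10. Cache (old->new): [18 70 44]
  21. access 73: MISS, evict 18. Cache (old->new): [70 44 73]
  22. access 73: HIT. Cache (old->new): [70 44 73]
  23. access 73: HIT. Cache (old->new): [70 44 73]
  24. access 33: MISS, evict 70. Cache (old->new): [44 73 33]
  25. access 73: HIT. Cache (old->new): [44 73 33]
  26. access 19: MISS, evict 44. Cache (old->new): [73 33 19]
  27. access 66: MISS, evict 73. Cache (old->new): [33 19 66]
  28. access 17: MISS, evict 33. Cache (old->new): [19 66 17]
  29. access 73: MISS, evict 19. Cache (old->new): [66 17 73]
  30. access 66: HIT. Cache (old->new): [66 17 73]
  31. access 33: MISS, evict 66. Cache (old->new): [17 73 33]
  32. access 66: MISS, evict 17. Cache (old->new): [73 33 66]
  33. access 70: MISS, evict 73. Cache (old->new): [33 66 70]
  34. access 66: HIT. Cache (old->new): [33 66 70]
  35. access 10: MISS, evict 33. Cache (old->new): [66 70 10]
Total: 8 hits, 27 misses, 24 evictions

Answer: 66 70 10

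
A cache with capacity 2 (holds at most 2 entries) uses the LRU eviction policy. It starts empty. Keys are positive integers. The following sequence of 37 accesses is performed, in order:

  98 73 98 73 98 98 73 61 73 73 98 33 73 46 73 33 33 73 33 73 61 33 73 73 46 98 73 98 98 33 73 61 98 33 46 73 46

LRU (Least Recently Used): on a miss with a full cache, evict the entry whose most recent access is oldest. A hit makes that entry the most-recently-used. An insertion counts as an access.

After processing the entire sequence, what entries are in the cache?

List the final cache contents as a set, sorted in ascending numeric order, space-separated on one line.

Answer: 46 73

Derivation:
LRU simulation (capacity=2):
  1. access 98: MISS. Cache (LRU->MRU): [98]
  2. access 73: MISS. Cache (LRU->MRU): [98 73]
  3. access 98: HIT. Cache (LRU->MRU): [73 98]
  4. access 73: HIT. Cache (LRU->MRU): [98 73]
  5. access 98: HIT. Cache (LRU->MRU): [73 98]
  6. access 98: HIT. Cache (LRU->MRU): [73 98]
  7. access 73: HIT. Cache (LRU->MRU): [98 73]
  8. access 61: MISS, evict 98. Cache (LRU->MRU): [73 61]
  9. access 73: HIT. Cache (LRU->MRU): [61 73]
  10. access 73: HIT. Cache (LRU->MRU): [61 73]
  11. access 98: MISS, evict 61. Cache (LRU->MRU): [73 98]
  12. access 33: MISS, evict 73. Cache (LRU->MRU): [98 33]
  13. access 73: MISS, evict 98. Cache (LRU->MRU): [33 73]
  14. access 46: MISS, evict 33. Cache (LRU->MRU): [73 46]
  15. access 73: HIT. Cache (LRU->MRU): [46 73]
  16. access 33: MISS, evict 46. Cache (LRU->MRU): [73 33]
  17. access 33: HIT. Cache (LRU->MRU): [73 33]
  18. access 73: HIT. Cache (LRU->MRU): [33 73]
  19. access 33: HIT. Cache (LRU->MRU): [73 33]
  20. access 73: HIT. Cache (LRU->MRU): [33 73]
  21. access 61: MISS, evict 33. Cache (LRU->MRU): [73 61]
  22. access 33: MISS, evict 73. Cache (LRU->MRU): [61 33]
  23. access 73: MISS, evict 61. Cache (LRU->MRU): [33 73]
  24. access 73: HIT. Cache (LRU->MRU): [33 73]
  25. access 46: MISS, evict 33. Cache (LRU->MRU): [73 46]
  26. access 98: MISS, evict 73. Cache (LRU->MRU): [46 98]
  27. access 73: MISS, evict 46. Cache (LRU->MRU): [98 73]
  28. access 98: HIT. Cache (LRU->MRU): [73 98]
  29. access 98: HIT. Cache (LRU->MRU): [73 98]
  30. access 33: MISS, evict 73. Cache (LRU->MRU): [98 33]
  31. access 73: MISS, evict 98. Cache (LRU->MRU): [33 73]
  32. access 61: MISS, evict 33. Cache (LRU->MRU): [73 61]
  33. access 98: MISS, evict 73. Cache (LRU->MRU): [61 98]
  34. access 33: MISS, evict 61. Cache (LRU->MRU): [98 33]
  35. access 46: MISS, evict 98. Cache (LRU->MRU): [33 46]
  36. access 73: MISS, evict 33. Cache (LRU->MRU): [46 73]
  37. access 46: HIT. Cache (LRU->MRU): [73 46]
Total: 16 hits, 21 misses, 19 evictions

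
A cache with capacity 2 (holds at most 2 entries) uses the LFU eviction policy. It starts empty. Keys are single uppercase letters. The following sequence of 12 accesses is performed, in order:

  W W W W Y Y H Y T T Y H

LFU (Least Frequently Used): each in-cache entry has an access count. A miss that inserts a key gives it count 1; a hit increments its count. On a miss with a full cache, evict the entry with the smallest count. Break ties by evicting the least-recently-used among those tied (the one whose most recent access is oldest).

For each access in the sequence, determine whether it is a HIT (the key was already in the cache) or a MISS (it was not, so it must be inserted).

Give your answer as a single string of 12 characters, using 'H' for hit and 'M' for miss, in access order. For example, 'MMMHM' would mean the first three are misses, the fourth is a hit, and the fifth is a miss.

LFU simulation (capacity=2):
  1. access W: MISS. Cache: [W(c=1)]
  2. access W: HIT, count now 2. Cache: [W(c=2)]
  3. access W: HIT, count now 3. Cache: [W(c=3)]
  4. access W: HIT, count now 4. Cache: [W(c=4)]
  5. access Y: MISS. Cache: [Y(c=1) W(c=4)]
  6. access Y: HIT, count now 2. Cache: [Y(c=2) W(c=4)]
  7. access H: MISS, evict Y(c=2). Cache: [H(c=1) W(c=4)]
  8. access Y: MISS, evict H(c=1). Cache: [Y(c=1) W(c=4)]
  9. access T: MISS, evict Y(c=1). Cache: [T(c=1) W(c=4)]
  10. access T: HIT, count now 2. Cache: [T(c=2) W(c=4)]
  11. access Y: MISS, evict T(c=2). Cache: [Y(c=1) W(c=4)]
  12. access H: MISS, evict Y(c=1). Cache: [H(c=1) W(c=4)]
Total: 5 hits, 7 misses, 5 evictions

Answer: MHHHMHMMMHMM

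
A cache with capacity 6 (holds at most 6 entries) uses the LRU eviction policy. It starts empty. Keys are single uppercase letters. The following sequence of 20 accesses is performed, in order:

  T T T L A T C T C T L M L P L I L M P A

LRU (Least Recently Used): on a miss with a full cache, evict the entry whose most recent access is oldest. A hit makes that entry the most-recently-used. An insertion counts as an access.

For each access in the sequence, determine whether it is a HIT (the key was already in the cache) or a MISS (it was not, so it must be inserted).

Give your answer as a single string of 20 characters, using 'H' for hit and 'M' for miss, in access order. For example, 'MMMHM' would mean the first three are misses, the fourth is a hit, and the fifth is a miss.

LRU simulation (capacity=6):
  1. access T: MISS. Cache (LRU->MRU): [T]
  2. access T: HIT. Cache (LRU->MRU): [T]
  3. access T: HIT. Cache (LRU->MRU): [T]
  4. access L: MISS. Cache (LRU->MRU): [T L]
  5. access A: MISS. Cache (LRU->MRU): [T L A]
  6. access T: HIT. Cache (LRU->MRU): [L A T]
  7. access C: MISS. Cache (LRU->MRU): [L A T C]
  8. access T: HIT. Cache (LRU->MRU): [L A C T]
  9. access C: HIT. Cache (LRU->MRU): [L A T C]
  10. access T: HIT. Cache (LRU->MRU): [L A C T]
  11. access L: HIT. Cache (LRU->MRU): [A C T L]
  12. access M: MISS. Cache (LRU->MRU): [A C T L M]
  13. access L: HIT. Cache (LRU->MRU): [A C T M L]
  14. access P: MISS. Cache (LRU->MRU): [A C T M L P]
  15. access L: HIT. Cache (LRU->MRU): [A C T M P L]
  16. access I: MISS, evict A. Cache (LRU->MRU): [C T M P L I]
  17. access L: HIT. Cache (LRU->MRU): [C T M P I L]
  18. access M: HIT. Cache (LRU->MRU): [C T P I L M]
  19. access P: HIT. Cache (LRU->MRU): [C T I L M P]
  20. access A: MISS, evict C. Cache (LRU->MRU): [T I L M P A]
Total: 12 hits, 8 misses, 2 evictions

Answer: MHHMMHMHHHHMHMHMHHHM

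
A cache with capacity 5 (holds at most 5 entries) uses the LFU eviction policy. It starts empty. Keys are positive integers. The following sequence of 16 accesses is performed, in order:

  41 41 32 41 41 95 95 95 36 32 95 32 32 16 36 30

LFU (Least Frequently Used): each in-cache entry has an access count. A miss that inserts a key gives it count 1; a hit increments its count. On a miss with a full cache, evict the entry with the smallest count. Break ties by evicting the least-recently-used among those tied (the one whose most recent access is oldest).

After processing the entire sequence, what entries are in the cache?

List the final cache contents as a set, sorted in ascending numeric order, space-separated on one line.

Answer: 30 32 36 41 95

Derivation:
LFU simulation (capacity=5):
  1. access 41: MISS. Cache: [41(c=1)]
  2. access 41: HIT, count now 2. Cache: [41(c=2)]
  3. access 32: MISS. Cache: [32(c=1) 41(c=2)]
  4. access 41: HIT, count now 3. Cache: [32(c=1) 41(c=3)]
  5. access 41: HIT, count now 4. Cache: [32(c=1) 41(c=4)]
  6. access 95: MISS. Cache: [32(c=1) 95(c=1) 41(c=4)]
  7. access 95: HIT, count now 2. Cache: [32(c=1) 95(c=2) 41(c=4)]
  8. access 95: HIT, count now 3. Cache: [32(c=1) 95(c=3) 41(c=4)]
  9. access 36: MISS. Cache: [32(c=1) 36(c=1) 95(c=3) 41(c=4)]
  10. access 32: HIT, count now 2. Cache: [36(c=1) 32(c=2) 95(c=3) 41(c=4)]
  11. access 95: HIT, count now 4. Cache: [36(c=1) 32(c=2) 41(c=4) 95(c=4)]
  12. access 32: HIT, count now 3. Cache: [36(c=1) 32(c=3) 41(c=4) 95(c=4)]
  13. access 32: HIT, count now 4. Cache: [36(c=1) 41(c=4) 95(c=4) 32(c=4)]
  14. access 16: MISS. Cache: [36(c=1) 16(c=1) 41(c=4) 95(c=4) 32(c=4)]
  15. access 36: HIT, count now 2. Cache: [16(c=1) 36(c=2) 41(c=4) 95(c=4) 32(c=4)]
  16. access 30: MISS, evict 16(c=1). Cache: [30(c=1) 36(c=2) 41(c=4) 95(c=4) 32(c=4)]
Total: 10 hits, 6 misses, 1 evictions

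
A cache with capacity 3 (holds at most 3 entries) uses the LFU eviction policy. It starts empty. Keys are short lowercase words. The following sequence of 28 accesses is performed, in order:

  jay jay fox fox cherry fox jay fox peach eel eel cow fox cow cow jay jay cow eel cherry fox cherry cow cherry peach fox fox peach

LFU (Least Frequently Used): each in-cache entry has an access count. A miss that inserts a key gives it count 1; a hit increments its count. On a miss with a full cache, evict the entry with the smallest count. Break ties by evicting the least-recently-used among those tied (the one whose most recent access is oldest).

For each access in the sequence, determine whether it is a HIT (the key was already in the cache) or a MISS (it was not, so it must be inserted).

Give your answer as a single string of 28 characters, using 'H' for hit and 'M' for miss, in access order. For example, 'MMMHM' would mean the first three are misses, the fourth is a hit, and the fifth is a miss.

Answer: MHMHMHHHMMHMHHHHHHMMHHMMMHHH

Derivation:
LFU simulation (capacity=3):
  1. access jay: MISS. Cache: [jay(c=1)]
  2. access jay: HIT, count now 2. Cache: [jay(c=2)]
  3. access fox: MISS. Cache: [fox(c=1) jay(c=2)]
  4. access fox: HIT, count now 2. Cache: [jay(c=2) fox(c=2)]
  5. access cherry: MISS. Cache: [cherry(c=1) jay(c=2) fox(c=2)]
  6. access fox: HIT, count now 3. Cache: [cherry(c=1) jay(c=2) fox(c=3)]
  7. access jay: HIT, count now 3. Cache: [cherry(c=1) fox(c=3) jay(c=3)]
  8. access fox: HIT, count now 4. Cache: [cherry(c=1) jay(c=3) fox(c=4)]
  9. access peach: MISS, evict cherry(c=1). Cache: [peach(c=1) jay(c=3) fox(c=4)]
  10. access eel: MISS, evict peach(c=1). Cache: [eel(c=1) jay(c=3) fox(c=4)]
  11. access eel: HIT, count now 2. Cache: [eel(c=2) jay(c=3) fox(c=4)]
  12. access cow: MISS, evict eel(c=2). Cache: [cow(c=1) jay(c=3) fox(c=4)]
  13. access fox: HIT, count now 5. Cache: [cow(c=1) jay(c=3) fox(c=5)]
  14. access cow: HIT, count now 2. Cache: [cow(c=2) jay(c=3) fox(c=5)]
  15. access cow: HIT, count now 3. Cache: [jay(c=3) cow(c=3) fox(c=5)]
  16. access jay: HIT, count now 4. Cache: [cow(c=3) jay(c=4) fox(c=5)]
  17. access jay: HIT, count now 5. Cache: [cow(c=3) fox(c=5) jay(c=5)]
  18. access cow: HIT, count now 4. Cache: [cow(c=4) fox(c=5) jay(c=5)]
  19. access eel: MISS, evict cow(c=4). Cache: [eel(c=1) fox(c=5) jay(c=5)]
  20. access cherry: MISS, evict eel(c=1). Cache: [cherry(c=1) fox(c=5) jay(c=5)]
  21. access fox: HIT, count now 6. Cache: [cherry(c=1) jay(c=5) fox(c=6)]
  22. access cherry: HIT, count now 2. Cache: [cherry(c=2) jay(c=5) fox(c=6)]
  23. access cow: MISS, evict cherry(c=2). Cache: [cow(c=1) jay(c=5) fox(c=6)]
  24. access cherry: MISS, evict cow(c=1). Cache: [cherry(c=1) jay(c=5) fox(c=6)]
  25. access peach: MISS, evict cherry(c=1). Cache: [peach(c=1) jay(c=5) fox(c=6)]
  26. access fox: HIT, count now 7. Cache: [peach(c=1) jay(c=5) fox(c=7)]
  27. access fox: HIT, count now 8. Cache: [peach(c=1) jay(c=5) fox(c=8)]
  28. access peach: HIT, count now 2. Cache: [peach(c=2) jay(c=5) fox(c=8)]
Total: 17 hits, 11 misses, 8 evictions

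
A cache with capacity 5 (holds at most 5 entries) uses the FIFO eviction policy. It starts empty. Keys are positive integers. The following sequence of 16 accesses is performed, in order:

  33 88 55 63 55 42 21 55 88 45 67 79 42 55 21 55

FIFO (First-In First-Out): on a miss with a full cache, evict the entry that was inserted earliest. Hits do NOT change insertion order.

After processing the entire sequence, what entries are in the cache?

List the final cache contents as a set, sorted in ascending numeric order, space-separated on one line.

FIFO simulation (capacity=5):
  1. access 33: MISS. Cache (old->new): [33]
  2. access 88: MISS. Cache (old->new): [33 88]
  3. access 55: MISS. Cache (old->new): [33 88 55]
  4. access 63: MISS. Cache (old->new): [33 88 55 63]
  5. access 55: HIT. Cache (old->new): [33 88 55 63]
  6. access 42: MISS. Cache (old->new): [33 88 55 63 42]
  7. access 21: MISS, evict 33. Cache (old->new): [88 55 63 42 21]
  8. access 55: HIT. Cache (old->new): [88 55 63 42 21]
  9. access 88: HIT. Cache (old->new): [88 55 63 42 21]
  10. access 45: MISS, evict 88. Cache (old->new): [55 63 42 21 45]
  11. access 67: MISS, evict 55. Cache (old->new): [63 42 21 45 67]
  12. access 79: MISS, evict 63. Cache (old->new): [42 21 45 67 79]
  13. access 42: HIT. Cache (old->new): [42 21 45 67 79]
  14. access 55: MISS, evict 42. Cache (old->new): [21 45 67 79 55]
  15. access 21: HIT. Cache (old->new): [21 45 67 79 55]
  16. access 55: HIT. Cache (old->new): [21 45 67 79 55]
Total: 6 hits, 10 misses, 5 evictions

Answer: 21 45 55 67 79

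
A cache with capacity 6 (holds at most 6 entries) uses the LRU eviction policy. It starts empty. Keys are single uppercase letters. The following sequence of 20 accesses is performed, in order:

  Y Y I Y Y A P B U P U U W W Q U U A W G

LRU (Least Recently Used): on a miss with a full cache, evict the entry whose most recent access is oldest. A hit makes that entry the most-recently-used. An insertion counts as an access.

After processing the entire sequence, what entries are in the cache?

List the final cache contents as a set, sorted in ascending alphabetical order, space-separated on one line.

LRU simulation (capacity=6):
  1. access Y: MISS. Cache (LRU->MRU): [Y]
  2. access Y: HIT. Cache (LRU->MRU): [Y]
  3. access I: MISS. Cache (LRU->MRU): [Y I]
  4. access Y: HIT. Cache (LRU->MRU): [I Y]
  5. access Y: HIT. Cache (LRU->MRU): [I Y]
  6. access A: MISS. Cache (LRU->MRU): [I Y A]
  7. access P: MISS. Cache (LRU->MRU): [I Y A P]
  8. access B: MISS. Cache (LRU->MRU): [I Y A P B]
  9. access U: MISS. Cache (LRU->MRU): [I Y A P B U]
  10. access P: HIT. Cache (LRU->MRU): [I Y A B U P]
  11. access U: HIT. Cache (LRU->MRU): [I Y A B P U]
  12. access U: HIT. Cache (LRU->MRU): [I Y A B P U]
  13. access W: MISS, evict I. Cache (LRU->MRU): [Y A B P U W]
  14. access W: HIT. Cache (LRU->MRU): [Y A B P U W]
  15. access Q: MISS, evict Y. Cache (LRU->MRU): [A B P U W Q]
  16. access U: HIT. Cache (LRU->MRU): [A B P W Q U]
  17. access U: HIT. Cache (LRU->MRU): [A B P W Q U]
  18. access A: HIT. Cache (LRU->MRU): [B P W Q U A]
  19. access W: HIT. Cache (LRU->MRU): [B P Q U A W]
  20. access G: MISS, evict B. Cache (LRU->MRU): [P Q U A W G]
Total: 11 hits, 9 misses, 3 evictions

Answer: A G P Q U W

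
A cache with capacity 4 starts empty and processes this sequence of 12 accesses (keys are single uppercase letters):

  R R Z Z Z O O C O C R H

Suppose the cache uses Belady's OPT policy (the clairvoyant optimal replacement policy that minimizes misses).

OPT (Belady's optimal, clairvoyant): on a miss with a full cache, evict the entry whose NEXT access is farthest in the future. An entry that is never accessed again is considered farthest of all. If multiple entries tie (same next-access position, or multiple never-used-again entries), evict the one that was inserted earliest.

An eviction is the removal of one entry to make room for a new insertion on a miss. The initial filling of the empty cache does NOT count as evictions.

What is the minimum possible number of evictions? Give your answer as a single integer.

OPT (Belady) simulation (capacity=4):
  1. access R: MISS. Cache: [R]
  2. access R: HIT. Next use of R: step 11. Cache: [R]
  3. access Z: MISS. Cache: [R Z]
  4. access Z: HIT. Next use of Z: step 5. Cache: [R Z]
  5. access Z: HIT. Next use of Z: never. Cache: [R Z]
  6. access O: MISS. Cache: [R Z O]
  7. access O: HIT. Next use of O: step 9. Cache: [R Z O]
  8. access C: MISS. Cache: [R Z O C]
  9. access O: HIT. Next use of O: never. Cache: [R Z O C]
  10. access C: HIT. Next use of C: never. Cache: [R Z O C]
  11. access R: HIT. Next use of R: never. Cache: [R Z O C]
  12. access H: MISS, evict R (next use: never). Cache: [Z O C H]
Total: 7 hits, 5 misses, 1 evictions

Answer: 1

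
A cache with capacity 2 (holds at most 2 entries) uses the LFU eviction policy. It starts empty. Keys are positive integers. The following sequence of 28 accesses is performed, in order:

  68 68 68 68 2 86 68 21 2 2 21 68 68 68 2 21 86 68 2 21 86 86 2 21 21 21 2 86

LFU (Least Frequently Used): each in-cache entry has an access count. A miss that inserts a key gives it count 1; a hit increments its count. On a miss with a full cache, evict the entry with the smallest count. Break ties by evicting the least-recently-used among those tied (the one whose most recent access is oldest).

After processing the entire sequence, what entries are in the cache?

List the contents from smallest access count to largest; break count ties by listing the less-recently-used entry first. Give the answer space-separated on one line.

Answer: 86 68

Derivation:
LFU simulation (capacity=2):
  1. access 68: MISS. Cache: [68(c=1)]
  2. access 68: HIT, count now 2. Cache: [68(c=2)]
  3. access 68: HIT, count now 3. Cache: [68(c=3)]
  4. access 68: HIT, count now 4. Cache: [68(c=4)]
  5. access 2: MISS. Cache: [2(c=1) 68(c=4)]
  6. access 86: MISS, evict 2(c=1). Cache: [86(c=1) 68(c=4)]
  7. access 68: HIT, count now 5. Cache: [86(c=1) 68(c=5)]
  8. access 21: MISS, evict 86(c=1). Cache: [21(c=1) 68(c=5)]
  9. access 2: MISS, evict 21(c=1). Cache: [2(c=1) 68(c=5)]
  10. access 2: HIT, count now 2. Cache: [2(c=2) 68(c=5)]
  11. access 21: MISS, evict 2(c=2). Cache: [21(c=1) 68(c=5)]
  12. access 68: HIT, count now 6. Cache: [21(c=1) 68(c=6)]
  13. access 68: HIT, count now 7. Cache: [21(c=1) 68(c=7)]
  14. access 68: HIT, count now 8. Cache: [21(c=1) 68(c=8)]
  15. access 2: MISS, evict 21(c=1). Cache: [2(c=1) 68(c=8)]
  16. access 21: MISS, evict 2(c=1). Cache: [21(c=1) 68(c=8)]
  17. access 86: MISS, evict 21(c=1). Cache: [86(c=1) 68(c=8)]
  18. access 68: HIT, count now 9. Cache: [86(c=1) 68(c=9)]
  19. access 2: MISS, evict 86(c=1). Cache: [2(c=1) 68(c=9)]
  20. access 21: MISS, evict 2(c=1). Cache: [21(c=1) 68(c=9)]
  21. access 86: MISS, evict 21(c=1). Cache: [86(c=1) 68(c=9)]
  22. access 86: HIT, count now 2. Cache: [86(c=2) 68(c=9)]
  23. access 2: MISS, evict 86(c=2). Cache: [2(c=1) 68(c=9)]
  24. access 21: MISS, evict 2(c=1). Cache: [21(c=1) 68(c=9)]
  25. access 21: HIT, count now 2. Cache: [21(c=2) 68(c=9)]
  26. access 21: HIT, count now 3. Cache: [21(c=3) 68(c=9)]
  27. access 2: MISS, evict 21(c=3). Cache: [2(c=1) 68(c=9)]
  28. access 86: MISS, evict 2(c=1). Cache: [86(c=1) 68(c=9)]
Total: 12 hits, 16 misses, 14 evictions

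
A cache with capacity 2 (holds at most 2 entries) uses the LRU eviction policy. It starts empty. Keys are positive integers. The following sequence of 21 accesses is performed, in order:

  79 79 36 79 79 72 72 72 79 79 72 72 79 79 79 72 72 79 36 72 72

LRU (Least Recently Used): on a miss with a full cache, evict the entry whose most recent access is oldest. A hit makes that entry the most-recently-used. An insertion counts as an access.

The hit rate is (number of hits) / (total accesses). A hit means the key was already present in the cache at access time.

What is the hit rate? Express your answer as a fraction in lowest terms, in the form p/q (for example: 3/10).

LRU simulation (capacity=2):
  1. access 79: MISS. Cache (LRU->MRU): [79]
  2. access 79: HIT. Cache (LRU->MRU): [79]
  3. access 36: MISS. Cache (LRU->MRU): [79 36]
  4. access 79: HIT. Cache (LRU->MRU): [36 79]
  5. access 79: HIT. Cache (LRU->MRU): [36 79]
  6. access 72: MISS, evict 36. Cache (LRU->MRU): [79 72]
  7. access 72: HIT. Cache (LRU->MRU): [79 72]
  8. access 72: HIT. Cache (LRU->MRU): [79 72]
  9. access 79: HIT. Cache (LRU->MRU): [72 79]
  10. access 79: HIT. Cache (LRU->MRU): [72 79]
  11. access 72: HIT. Cache (LRU->MRU): [79 72]
  12. access 72: HIT. Cache (LRU->MRU): [79 72]
  13. access 79: HIT. Cache (LRU->MRU): [72 79]
  14. access 79: HIT. Cache (LRU->MRU): [72 79]
  15. access 79: HIT. Cache (LRU->MRU): [72 79]
  16. access 72: HIT. Cache (LRU->MRU): [79 72]
  17. access 72: HIT. Cache (LRU->MRU): [79 72]
  18. access 79: HIT. Cache (LRU->MRU): [72 79]
  19. access 36: MISS, evict 72. Cache (LRU->MRU): [79 36]
  20. access 72: MISS, evict 79. Cache (LRU->MRU): [36 72]
  21. access 72: HIT. Cache (LRU->MRU): [36 72]
Total: 16 hits, 5 misses, 3 evictions

Hit rate = 16/21

Answer: 16/21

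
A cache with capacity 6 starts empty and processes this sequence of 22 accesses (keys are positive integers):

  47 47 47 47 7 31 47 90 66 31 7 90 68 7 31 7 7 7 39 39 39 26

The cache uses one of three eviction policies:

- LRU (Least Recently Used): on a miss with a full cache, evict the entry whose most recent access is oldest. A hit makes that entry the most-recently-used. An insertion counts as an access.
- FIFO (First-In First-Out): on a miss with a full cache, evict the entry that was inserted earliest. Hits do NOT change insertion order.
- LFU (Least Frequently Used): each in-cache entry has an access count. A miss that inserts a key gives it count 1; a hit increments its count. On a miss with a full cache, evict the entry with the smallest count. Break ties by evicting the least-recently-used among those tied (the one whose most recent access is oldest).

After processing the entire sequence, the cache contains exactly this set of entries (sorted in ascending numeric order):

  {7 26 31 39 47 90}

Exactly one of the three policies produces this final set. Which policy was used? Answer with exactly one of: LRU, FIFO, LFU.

Answer: LFU

Derivation:
Simulating under each policy and comparing final sets:
  LRU: final set = {7 26 31 39 68 90} -> differs
  FIFO: final set = {26 31 39 66 68 90} -> differs
  LFU: final set = {7 26 31 39 47 90} -> MATCHES target
Only LFU produces the target set.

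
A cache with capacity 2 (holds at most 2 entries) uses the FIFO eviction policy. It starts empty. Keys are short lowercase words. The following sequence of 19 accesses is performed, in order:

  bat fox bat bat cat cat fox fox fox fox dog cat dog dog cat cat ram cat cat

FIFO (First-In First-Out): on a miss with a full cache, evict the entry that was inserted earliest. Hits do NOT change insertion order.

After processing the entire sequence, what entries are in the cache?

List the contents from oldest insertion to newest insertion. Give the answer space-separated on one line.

FIFO simulation (capacity=2):
  1. access bat: MISS. Cache (old->new): [bat]
  2. access fox: MISS. Cache (old->new): [bat fox]
  3. access bat: HIT. Cache (old->new): [bat fox]
  4. access bat: HIT. Cache (old->new): [bat fox]
  5. access cat: MISS, evict bat. Cache (old->new): [fox cat]
  6. access cat: HIT. Cache (old->new): [fox cat]
  7. access fox: HIT. Cache (old->new): [fox cat]
  8. access fox: HIT. Cache (old->new): [fox cat]
  9. access fox: HIT. Cache (old->new): [fox cat]
  10. access fox: HIT. Cache (old->new): [fox cat]
  11. access dog: MISS, evict fox. Cache (old->new): [cat dog]
  12. access cat: HIT. Cache (old->new): [cat dog]
  13. access dog: HIT. Cache (old->new): [cat dog]
  14. access dog: HIT. Cache (old->new): [cat dog]
  15. access cat: HIT. Cache (old->new): [cat dog]
  16. access cat: HIT. Cache (old->new): [cat dog]
  17. access ram: MISS, evict cat. Cache (old->new): [dog ram]
  18. access cat: MISS, evict dog. Cache (old->new): [ram cat]
  19. access cat: HIT. Cache (old->new): [ram cat]
Total: 13 hits, 6 misses, 4 evictions

Answer: ram cat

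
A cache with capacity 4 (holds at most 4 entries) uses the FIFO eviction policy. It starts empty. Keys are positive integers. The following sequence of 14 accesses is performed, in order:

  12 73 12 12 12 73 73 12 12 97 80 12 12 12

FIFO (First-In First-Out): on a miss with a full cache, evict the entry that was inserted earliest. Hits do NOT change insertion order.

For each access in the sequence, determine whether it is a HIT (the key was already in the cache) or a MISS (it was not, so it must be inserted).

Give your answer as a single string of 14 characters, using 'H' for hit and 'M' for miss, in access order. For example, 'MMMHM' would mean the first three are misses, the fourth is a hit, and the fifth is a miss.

FIFO simulation (capacity=4):
  1. access 12: MISS. Cache (old->new): [12]
  2. access 73: MISS. Cache (old->new): [12 73]
  3. access 12: HIT. Cache (old->new): [12 73]
  4. access 12: HIT. Cache (old->new): [12 73]
  5. access 12: HIT. Cache (old->new): [12 73]
  6. access 73: HIT. Cache (old->new): [12 73]
  7. access 73: HIT. Cache (old->new): [12 73]
  8. access 12: HIT. Cache (old->new): [12 73]
  9. access 12: HIT. Cache (old->new): [12 73]
  10. access 97: MISS. Cache (old->new): [12 73 97]
  11. access 80: MISS. Cache (old->new): [12 73 97 80]
  12. access 12: HIT. Cache (old->new): [12 73 97 80]
  13. access 12: HIT. Cache (old->new): [12 73 97 80]
  14. access 12: HIT. Cache (old->new): [12 73 97 80]
Total: 10 hits, 4 misses, 0 evictions

Answer: MMHHHHHHHMMHHH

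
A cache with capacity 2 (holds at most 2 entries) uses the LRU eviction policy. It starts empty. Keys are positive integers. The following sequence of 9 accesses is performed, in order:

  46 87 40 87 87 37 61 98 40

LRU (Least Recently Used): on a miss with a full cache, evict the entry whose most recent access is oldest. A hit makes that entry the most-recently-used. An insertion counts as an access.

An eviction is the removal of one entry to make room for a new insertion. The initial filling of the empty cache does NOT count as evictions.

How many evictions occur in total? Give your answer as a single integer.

LRU simulation (capacity=2):
  1. access 46: MISS. Cache (LRU->MRU): [46]
  2. access 87: MISS. Cache (LRU->MRU): [46 87]
  3. access 40: MISS, evict 46. Cache (LRU->MRU): [87 40]
  4. access 87: HIT. Cache (LRU->MRU): [40 87]
  5. access 87: HIT. Cache (LRU->MRU): [40 87]
  6. access 37: MISS, evict 40. Cache (LRU->MRU): [87 37]
  7. access 61: MISS, evict 87. Cache (LRU->MRU): [37 61]
  8. access 98: MISS, evict 37. Cache (LRU->MRU): [61 98]
  9. access 40: MISS, evict 61. Cache (LRU->MRU): [98 40]
Total: 2 hits, 7 misses, 5 evictions

Answer: 5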